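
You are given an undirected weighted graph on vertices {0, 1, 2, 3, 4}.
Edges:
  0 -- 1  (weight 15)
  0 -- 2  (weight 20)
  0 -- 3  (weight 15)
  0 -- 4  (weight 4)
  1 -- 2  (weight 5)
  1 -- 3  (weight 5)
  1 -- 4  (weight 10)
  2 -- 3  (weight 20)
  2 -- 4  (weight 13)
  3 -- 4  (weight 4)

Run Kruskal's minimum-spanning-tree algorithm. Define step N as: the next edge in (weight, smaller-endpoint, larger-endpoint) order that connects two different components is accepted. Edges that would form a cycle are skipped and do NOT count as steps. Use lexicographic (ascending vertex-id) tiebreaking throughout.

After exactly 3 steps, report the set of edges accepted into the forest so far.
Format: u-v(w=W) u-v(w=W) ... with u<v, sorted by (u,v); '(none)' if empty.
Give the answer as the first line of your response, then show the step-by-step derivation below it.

0-4(w=4) 1-2(w=5) 3-4(w=4)

step 1: add edge 0-4 (w=4); MST = {0-4(w=4)}
step 2: add edge 3-4 (w=4); MST = {0-4(w=4) 3-4(w=4)}
step 3: add edge 1-2 (w=5); MST = {0-4(w=4) 1-2(w=5) 3-4(w=4)}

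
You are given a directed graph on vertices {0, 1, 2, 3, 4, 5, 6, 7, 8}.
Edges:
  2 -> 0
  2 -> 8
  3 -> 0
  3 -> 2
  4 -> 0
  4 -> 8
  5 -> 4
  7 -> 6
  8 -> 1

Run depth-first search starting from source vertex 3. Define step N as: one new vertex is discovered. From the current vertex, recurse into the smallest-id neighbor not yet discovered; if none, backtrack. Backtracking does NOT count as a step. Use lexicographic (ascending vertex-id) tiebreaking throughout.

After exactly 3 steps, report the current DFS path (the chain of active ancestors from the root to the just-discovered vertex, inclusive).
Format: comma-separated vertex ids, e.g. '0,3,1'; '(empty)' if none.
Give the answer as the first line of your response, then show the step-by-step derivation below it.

3,2

step 1: discover 3; path=3; order=3
step 2: discover 0; path=3>0; order=3,0
step 3: discover 2; path=3>2; order=3,0,2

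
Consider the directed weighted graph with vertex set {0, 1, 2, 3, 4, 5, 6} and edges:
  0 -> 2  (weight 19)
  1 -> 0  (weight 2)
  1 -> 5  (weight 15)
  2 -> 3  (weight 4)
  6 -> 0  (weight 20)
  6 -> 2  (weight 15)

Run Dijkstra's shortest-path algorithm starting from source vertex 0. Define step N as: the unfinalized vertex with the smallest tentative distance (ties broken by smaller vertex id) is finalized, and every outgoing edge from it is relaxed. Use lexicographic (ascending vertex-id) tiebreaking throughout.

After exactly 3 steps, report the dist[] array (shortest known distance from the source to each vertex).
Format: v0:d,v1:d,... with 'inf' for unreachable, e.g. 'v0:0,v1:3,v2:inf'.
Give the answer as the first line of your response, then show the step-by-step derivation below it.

v0:0,v1:inf,v2:19,v3:23,v4:inf,v5:inf,v6:inf

step 1: dist = v0:0,v1:inf,v2:19,v3:inf,v4:inf,v5:inf,v6:inf
step 2: dist = v0:0,v1:inf,v2:19,v3:23,v4:inf,v5:inf,v6:inf
step 3: dist = v0:0,v1:inf,v2:19,v3:23,v4:inf,v5:inf,v6:inf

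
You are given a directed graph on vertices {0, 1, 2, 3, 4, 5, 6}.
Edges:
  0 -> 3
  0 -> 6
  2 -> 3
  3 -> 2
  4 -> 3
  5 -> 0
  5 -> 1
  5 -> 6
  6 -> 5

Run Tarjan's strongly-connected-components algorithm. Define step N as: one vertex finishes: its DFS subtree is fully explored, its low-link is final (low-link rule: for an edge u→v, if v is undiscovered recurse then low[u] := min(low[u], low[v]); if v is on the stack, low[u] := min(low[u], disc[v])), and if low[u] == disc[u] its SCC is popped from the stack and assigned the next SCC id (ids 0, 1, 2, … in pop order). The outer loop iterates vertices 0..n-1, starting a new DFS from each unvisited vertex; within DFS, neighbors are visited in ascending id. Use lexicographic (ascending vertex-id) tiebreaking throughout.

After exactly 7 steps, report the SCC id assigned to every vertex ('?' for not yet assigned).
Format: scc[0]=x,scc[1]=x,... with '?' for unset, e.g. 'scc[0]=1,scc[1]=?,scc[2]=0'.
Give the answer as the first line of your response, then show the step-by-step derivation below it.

scc[0]=2,scc[1]=1,scc[2]=0,scc[3]=0,scc[4]=3,scc[5]=2,scc[6]=2

step 1: low=(low[0]=0,low[1]=?,low[2]=1,low[3]=1,low[4]=?,low[5]=?,low[6]=?); scc=(scc[0]=?,scc[1]=?,scc[2]=?,scc[3]=?,scc[4]=?,scc[5]=?,scc[6]=?)
step 2: low=(low[0]=0,low[1]=?,low[2]=1,low[3]=1,low[4]=?,low[5]=?,low[6]=?); scc=(scc[0]=?,scc[1]=?,scc[2]=0,scc[3]=0,scc[4]=?,scc[5]=?,scc[6]=?)
step 3: low=(low[0]=0,low[1]=5,low[2]=1,low[3]=1,low[4]=?,low[5]=0,low[6]=3); scc=(scc[0]=?,scc[1]=1,scc[2]=0,scc[3]=0,scc[4]=?,scc[5]=?,scc[6]=?)
step 4: low=(low[0]=0,low[1]=5,low[2]=1,low[3]=1,low[4]=?,low[5]=0,low[6]=3); scc=(scc[0]=?,scc[1]=1,scc[2]=0,scc[3]=0,scc[4]=?,scc[5]=?,scc[6]=?)
step 5: low=(low[0]=0,low[1]=5,low[2]=1,low[3]=1,low[4]=?,low[5]=0,low[6]=0); scc=(scc[0]=?,scc[1]=1,scc[2]=0,scc[3]=0,scc[4]=?,scc[5]=?,scc[6]=?)
step 6: low=(low[0]=0,low[1]=5,low[2]=1,low[3]=1,low[4]=?,low[5]=0,low[6]=0); scc=(scc[0]=2,scc[1]=1,scc[2]=0,scc[3]=0,scc[4]=?,scc[5]=2,scc[6]=2)
step 7: low=(low[0]=0,low[1]=5,low[2]=1,low[3]=1,low[4]=6,low[5]=0,low[6]=0); scc=(scc[0]=2,scc[1]=1,scc[2]=0,scc[3]=0,scc[4]=3,scc[5]=2,scc[6]=2)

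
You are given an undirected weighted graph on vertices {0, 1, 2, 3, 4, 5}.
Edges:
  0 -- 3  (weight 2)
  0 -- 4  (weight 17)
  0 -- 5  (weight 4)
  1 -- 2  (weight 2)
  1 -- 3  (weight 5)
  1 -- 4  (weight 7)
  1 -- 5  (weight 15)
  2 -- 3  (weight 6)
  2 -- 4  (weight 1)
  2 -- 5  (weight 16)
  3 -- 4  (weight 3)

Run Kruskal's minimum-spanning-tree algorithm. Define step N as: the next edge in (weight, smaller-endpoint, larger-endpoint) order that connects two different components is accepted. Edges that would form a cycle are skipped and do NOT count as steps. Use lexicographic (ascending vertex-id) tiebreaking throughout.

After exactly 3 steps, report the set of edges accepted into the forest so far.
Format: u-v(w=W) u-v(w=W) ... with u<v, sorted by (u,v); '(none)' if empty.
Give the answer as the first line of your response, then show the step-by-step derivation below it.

0-3(w=2) 1-2(w=2) 2-4(w=1)

step 1: add edge 2-4 (w=1); MST = {2-4(w=1)}
step 2: add edge 0-3 (w=2); MST = {0-3(w=2) 2-4(w=1)}
step 3: add edge 1-2 (w=2); MST = {0-3(w=2) 1-2(w=2) 2-4(w=1)}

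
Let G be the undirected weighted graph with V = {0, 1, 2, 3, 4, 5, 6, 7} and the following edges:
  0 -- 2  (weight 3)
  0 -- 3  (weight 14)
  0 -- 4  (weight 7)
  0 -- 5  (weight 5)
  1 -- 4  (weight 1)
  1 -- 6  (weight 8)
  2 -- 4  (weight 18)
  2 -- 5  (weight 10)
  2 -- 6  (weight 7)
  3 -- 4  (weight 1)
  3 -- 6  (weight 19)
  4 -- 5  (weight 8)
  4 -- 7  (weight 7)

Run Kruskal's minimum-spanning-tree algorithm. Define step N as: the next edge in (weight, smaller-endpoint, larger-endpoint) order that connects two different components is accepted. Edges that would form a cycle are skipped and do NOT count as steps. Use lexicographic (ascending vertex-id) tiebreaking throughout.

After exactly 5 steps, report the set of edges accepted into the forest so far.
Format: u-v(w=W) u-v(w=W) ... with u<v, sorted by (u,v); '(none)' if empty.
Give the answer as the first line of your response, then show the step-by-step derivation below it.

0-2(w=3) 0-4(w=7) 0-5(w=5) 1-4(w=1) 3-4(w=1)

step 1: add edge 1-4 (w=1); MST = {1-4(w=1)}
step 2: add edge 3-4 (w=1); MST = {1-4(w=1) 3-4(w=1)}
step 3: add edge 0-2 (w=3); MST = {0-2(w=3) 1-4(w=1) 3-4(w=1)}
step 4: add edge 0-5 (w=5); MST = {0-2(w=3) 0-5(w=5) 1-4(w=1) 3-4(w=1)}
step 5: add edge 0-4 (w=7); MST = {0-2(w=3) 0-4(w=7) 0-5(w=5) 1-4(w=1) 3-4(w=1)}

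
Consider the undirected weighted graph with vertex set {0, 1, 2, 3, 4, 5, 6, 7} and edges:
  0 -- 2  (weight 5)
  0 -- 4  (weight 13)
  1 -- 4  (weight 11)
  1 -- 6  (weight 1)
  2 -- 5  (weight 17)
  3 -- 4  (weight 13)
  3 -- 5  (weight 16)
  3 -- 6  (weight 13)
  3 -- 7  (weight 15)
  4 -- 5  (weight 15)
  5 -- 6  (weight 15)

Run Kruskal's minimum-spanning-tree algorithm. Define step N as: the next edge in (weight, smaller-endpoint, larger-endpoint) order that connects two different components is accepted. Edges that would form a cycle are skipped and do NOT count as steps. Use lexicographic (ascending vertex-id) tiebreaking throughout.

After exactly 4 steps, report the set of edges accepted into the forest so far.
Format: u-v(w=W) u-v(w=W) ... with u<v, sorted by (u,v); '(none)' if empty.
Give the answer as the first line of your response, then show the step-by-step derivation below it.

0-2(w=5) 0-4(w=13) 1-4(w=11) 1-6(w=1)

step 1: add edge 1-6 (w=1); MST = {1-6(w=1)}
step 2: add edge 0-2 (w=5); MST = {0-2(w=5) 1-6(w=1)}
step 3: add edge 1-4 (w=11); MST = {0-2(w=5) 1-4(w=11) 1-6(w=1)}
step 4: add edge 0-4 (w=13); MST = {0-2(w=5) 0-4(w=13) 1-4(w=11) 1-6(w=1)}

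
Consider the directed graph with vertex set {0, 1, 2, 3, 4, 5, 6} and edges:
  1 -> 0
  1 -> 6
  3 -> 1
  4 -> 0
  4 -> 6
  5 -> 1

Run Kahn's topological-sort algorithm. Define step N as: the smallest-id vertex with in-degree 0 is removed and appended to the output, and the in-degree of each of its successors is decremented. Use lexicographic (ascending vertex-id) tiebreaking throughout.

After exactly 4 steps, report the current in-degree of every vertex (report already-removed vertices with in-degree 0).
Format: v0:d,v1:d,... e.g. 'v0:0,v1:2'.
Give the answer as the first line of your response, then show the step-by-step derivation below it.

v0:1,v1:0,v2:0,v3:0,v4:0,v5:0,v6:1

step 1: output 2; order=[2]; indeg=(2,2,0,0,0,0,2)
step 2: output 3; order=[2,3]; indeg=(2,1,0,0,0,0,2)
step 3: output 4; order=[2,3,4]; indeg=(1,1,0,0,0,0,1)
step 4: output 5; order=[2,3,4,5]; indeg=(1,0,0,0,0,0,1)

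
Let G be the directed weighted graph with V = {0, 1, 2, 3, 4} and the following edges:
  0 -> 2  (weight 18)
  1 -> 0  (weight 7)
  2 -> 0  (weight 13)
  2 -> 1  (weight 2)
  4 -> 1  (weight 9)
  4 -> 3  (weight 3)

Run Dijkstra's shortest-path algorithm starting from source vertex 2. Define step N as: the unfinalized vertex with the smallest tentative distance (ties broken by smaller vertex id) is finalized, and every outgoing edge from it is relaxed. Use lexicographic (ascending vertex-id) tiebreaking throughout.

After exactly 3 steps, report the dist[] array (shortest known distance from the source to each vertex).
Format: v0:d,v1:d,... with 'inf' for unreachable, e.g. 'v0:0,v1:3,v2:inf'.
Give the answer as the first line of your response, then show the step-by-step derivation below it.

v0:9,v1:2,v2:0,v3:inf,v4:inf

step 1: dist = v0:13,v1:2,v2:0,v3:inf,v4:inf
step 2: dist = v0:9,v1:2,v2:0,v3:inf,v4:inf
step 3: dist = v0:9,v1:2,v2:0,v3:inf,v4:inf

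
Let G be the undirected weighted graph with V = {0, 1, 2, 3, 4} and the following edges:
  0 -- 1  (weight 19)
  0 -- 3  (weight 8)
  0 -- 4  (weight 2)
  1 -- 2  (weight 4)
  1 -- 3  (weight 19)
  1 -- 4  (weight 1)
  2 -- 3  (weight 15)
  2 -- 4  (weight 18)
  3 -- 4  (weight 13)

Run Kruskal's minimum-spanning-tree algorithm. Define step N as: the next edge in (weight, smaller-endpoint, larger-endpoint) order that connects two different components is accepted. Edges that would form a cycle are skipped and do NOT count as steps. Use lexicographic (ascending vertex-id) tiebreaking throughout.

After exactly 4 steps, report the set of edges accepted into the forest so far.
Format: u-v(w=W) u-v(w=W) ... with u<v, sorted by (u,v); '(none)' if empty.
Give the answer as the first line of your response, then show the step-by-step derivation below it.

0-3(w=8) 0-4(w=2) 1-2(w=4) 1-4(w=1)

step 1: add edge 1-4 (w=1); MST = {1-4(w=1)}
step 2: add edge 0-4 (w=2); MST = {0-4(w=2) 1-4(w=1)}
step 3: add edge 1-2 (w=4); MST = {0-4(w=2) 1-2(w=4) 1-4(w=1)}
step 4: add edge 0-3 (w=8); MST = {0-3(w=8) 0-4(w=2) 1-2(w=4) 1-4(w=1)}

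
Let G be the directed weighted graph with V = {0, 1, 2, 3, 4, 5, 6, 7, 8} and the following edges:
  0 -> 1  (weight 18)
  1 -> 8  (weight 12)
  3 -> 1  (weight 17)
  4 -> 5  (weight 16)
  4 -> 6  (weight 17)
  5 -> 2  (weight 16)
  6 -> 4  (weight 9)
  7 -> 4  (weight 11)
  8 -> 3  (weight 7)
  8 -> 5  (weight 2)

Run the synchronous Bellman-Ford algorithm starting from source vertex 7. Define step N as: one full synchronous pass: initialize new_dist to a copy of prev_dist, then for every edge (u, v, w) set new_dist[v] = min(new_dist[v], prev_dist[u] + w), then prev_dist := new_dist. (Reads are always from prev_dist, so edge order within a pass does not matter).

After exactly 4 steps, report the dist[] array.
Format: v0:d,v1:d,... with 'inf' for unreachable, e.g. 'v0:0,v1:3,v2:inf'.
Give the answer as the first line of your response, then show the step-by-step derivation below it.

v0:inf,v1:inf,v2:43,v3:inf,v4:11,v5:27,v6:28,v7:0,v8:inf

step 1: dist = v0:inf,v1:inf,v2:inf,v3:inf,v4:11,v5:inf,v6:inf,v7:0,v8:inf
step 2: dist = v0:inf,v1:inf,v2:inf,v3:inf,v4:11,v5:27,v6:28,v7:0,v8:inf
step 3: dist = v0:inf,v1:inf,v2:43,v3:inf,v4:11,v5:27,v6:28,v7:0,v8:inf
step 4: dist = v0:inf,v1:inf,v2:43,v3:inf,v4:11,v5:27,v6:28,v7:0,v8:inf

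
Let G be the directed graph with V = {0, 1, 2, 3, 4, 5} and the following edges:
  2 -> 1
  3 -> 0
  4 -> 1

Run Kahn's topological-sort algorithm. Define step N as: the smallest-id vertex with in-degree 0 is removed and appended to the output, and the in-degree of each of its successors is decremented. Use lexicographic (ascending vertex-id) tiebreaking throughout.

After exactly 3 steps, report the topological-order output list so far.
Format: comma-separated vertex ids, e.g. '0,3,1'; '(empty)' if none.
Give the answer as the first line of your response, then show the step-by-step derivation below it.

2,3,0

step 1: output 2; order=[2]; indeg=(1,1,0,0,0,0)
step 2: output 3; order=[2,3]; indeg=(0,1,0,0,0,0)
step 3: output 0; order=[2,3,0]; indeg=(0,1,0,0,0,0)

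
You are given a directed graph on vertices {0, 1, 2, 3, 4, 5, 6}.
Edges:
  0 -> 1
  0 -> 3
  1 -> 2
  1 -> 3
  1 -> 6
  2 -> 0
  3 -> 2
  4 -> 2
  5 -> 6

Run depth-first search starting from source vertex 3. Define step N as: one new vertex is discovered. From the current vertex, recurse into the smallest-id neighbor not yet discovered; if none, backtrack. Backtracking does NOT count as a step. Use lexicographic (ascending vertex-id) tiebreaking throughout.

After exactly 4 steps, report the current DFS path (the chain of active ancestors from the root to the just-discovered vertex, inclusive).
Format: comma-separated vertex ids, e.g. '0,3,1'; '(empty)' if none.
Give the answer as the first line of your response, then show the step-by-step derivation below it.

3,2,0,1

step 1: discover 3; path=3; order=3
step 2: discover 2; path=3>2; order=3,2
step 3: discover 0; path=3>2>0; order=3,2,0
step 4: discover 1; path=3>2>0>1; order=3,2,0,1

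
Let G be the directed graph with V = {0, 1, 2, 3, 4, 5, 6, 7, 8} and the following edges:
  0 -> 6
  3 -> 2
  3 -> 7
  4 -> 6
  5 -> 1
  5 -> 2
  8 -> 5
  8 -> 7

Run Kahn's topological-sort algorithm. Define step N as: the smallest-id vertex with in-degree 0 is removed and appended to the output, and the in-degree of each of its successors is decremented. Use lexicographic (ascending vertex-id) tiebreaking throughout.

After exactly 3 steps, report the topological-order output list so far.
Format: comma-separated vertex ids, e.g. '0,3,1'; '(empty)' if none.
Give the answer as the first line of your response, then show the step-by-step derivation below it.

0,3,4

step 1: output 0; order=[0]; indeg=(0,1,2,0,0,1,1,2,0)
step 2: output 3; order=[0,3]; indeg=(0,1,1,0,0,1,1,1,0)
step 3: output 4; order=[0,3,4]; indeg=(0,1,1,0,0,1,0,1,0)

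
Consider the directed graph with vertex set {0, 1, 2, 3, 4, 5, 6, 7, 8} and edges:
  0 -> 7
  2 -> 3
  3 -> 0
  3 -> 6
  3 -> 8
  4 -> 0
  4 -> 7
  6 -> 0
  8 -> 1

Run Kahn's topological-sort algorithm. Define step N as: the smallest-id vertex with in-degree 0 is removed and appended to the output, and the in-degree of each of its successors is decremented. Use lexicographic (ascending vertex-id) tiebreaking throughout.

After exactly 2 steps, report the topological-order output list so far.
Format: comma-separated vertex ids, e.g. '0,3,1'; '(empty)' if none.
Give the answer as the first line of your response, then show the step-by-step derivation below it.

2,3

step 1: output 2; order=[2]; indeg=(3,1,0,0,0,0,1,2,1)
step 2: output 3; order=[2,3]; indeg=(2,1,0,0,0,0,0,2,0)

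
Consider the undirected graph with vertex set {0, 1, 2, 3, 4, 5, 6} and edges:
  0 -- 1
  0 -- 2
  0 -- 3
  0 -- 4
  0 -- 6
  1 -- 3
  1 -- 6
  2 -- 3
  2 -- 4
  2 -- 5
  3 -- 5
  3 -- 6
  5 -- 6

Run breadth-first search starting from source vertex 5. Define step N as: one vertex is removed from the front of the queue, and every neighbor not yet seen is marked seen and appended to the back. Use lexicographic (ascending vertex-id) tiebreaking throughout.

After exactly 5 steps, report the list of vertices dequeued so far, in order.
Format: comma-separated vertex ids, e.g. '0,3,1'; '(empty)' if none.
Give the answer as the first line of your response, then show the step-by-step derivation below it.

5,2,3,6,0

step 1: dequeue 5; queue=[2,3,6]; order=5
step 2: dequeue 2; queue=[3,6,0,4]; order=5,2
step 3: dequeue 3; queue=[6,0,4,1]; order=5,2,3
step 4: dequeue 6; queue=[0,4,1]; order=5,2,3,6
step 5: dequeue 0; queue=[4,1]; order=5,2,3,6,0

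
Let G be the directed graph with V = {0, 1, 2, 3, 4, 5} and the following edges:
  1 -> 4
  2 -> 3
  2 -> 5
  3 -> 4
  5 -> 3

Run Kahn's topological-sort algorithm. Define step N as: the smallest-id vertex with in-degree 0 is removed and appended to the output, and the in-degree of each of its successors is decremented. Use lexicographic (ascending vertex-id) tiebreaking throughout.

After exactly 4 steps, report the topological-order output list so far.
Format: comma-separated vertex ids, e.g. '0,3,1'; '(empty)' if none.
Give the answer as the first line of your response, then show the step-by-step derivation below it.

0,1,2,5

step 1: output 0; order=[0]; indeg=(0,0,0,2,2,1)
step 2: output 1; order=[0,1]; indeg=(0,0,0,2,1,1)
step 3: output 2; order=[0,1,2]; indeg=(0,0,0,1,1,0)
step 4: output 5; order=[0,1,2,5]; indeg=(0,0,0,0,1,0)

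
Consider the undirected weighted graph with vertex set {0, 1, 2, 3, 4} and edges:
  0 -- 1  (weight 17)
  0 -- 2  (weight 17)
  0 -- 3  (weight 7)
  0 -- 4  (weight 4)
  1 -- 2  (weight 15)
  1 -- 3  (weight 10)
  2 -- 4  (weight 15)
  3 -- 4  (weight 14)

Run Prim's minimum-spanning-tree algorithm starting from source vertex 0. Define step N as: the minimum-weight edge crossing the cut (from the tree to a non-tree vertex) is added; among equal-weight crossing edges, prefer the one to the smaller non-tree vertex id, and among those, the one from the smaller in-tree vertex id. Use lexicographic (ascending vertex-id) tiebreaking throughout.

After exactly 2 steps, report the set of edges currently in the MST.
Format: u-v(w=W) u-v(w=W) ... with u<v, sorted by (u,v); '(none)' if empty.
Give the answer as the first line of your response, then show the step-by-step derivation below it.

0-3(w=7) 0-4(w=4)

step 1: add edge 0-4 (w=4); MST = {0-4(w=4)}
step 2: add edge 0-3 (w=7); MST = {0-3(w=7) 0-4(w=4)}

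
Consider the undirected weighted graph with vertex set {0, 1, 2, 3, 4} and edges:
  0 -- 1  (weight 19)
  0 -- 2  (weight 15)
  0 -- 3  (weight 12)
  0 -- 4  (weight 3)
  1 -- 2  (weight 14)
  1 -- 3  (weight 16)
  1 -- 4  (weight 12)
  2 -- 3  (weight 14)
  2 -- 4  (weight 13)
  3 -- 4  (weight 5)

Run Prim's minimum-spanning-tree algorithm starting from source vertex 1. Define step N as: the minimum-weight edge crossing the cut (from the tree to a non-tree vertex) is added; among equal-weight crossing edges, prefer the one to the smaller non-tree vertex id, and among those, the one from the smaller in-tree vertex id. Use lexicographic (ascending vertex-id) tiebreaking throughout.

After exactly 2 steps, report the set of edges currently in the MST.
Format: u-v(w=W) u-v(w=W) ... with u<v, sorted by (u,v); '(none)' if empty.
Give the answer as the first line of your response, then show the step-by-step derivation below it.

0-4(w=3) 1-4(w=12)

step 1: add edge 1-4 (w=12); MST = {1-4(w=12)}
step 2: add edge 0-4 (w=3); MST = {0-4(w=3) 1-4(w=12)}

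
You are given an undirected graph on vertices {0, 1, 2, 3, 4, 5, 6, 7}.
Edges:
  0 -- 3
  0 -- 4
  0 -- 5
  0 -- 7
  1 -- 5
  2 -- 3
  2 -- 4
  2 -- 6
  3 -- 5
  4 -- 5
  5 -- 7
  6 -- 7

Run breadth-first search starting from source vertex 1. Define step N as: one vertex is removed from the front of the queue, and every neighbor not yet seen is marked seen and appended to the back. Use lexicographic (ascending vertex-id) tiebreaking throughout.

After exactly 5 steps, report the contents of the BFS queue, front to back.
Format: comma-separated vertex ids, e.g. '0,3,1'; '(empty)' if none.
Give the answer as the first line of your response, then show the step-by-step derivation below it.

7,2

step 1: dequeue 1; queue=[5]; order=1
step 2: dequeue 5; queue=[0,3,4,7]; order=1,5
step 3: dequeue 0; queue=[3,4,7]; order=1,5,0
step 4: dequeue 3; queue=[4,7,2]; order=1,5,0,3
step 5: dequeue 4; queue=[7,2]; order=1,5,0,3,4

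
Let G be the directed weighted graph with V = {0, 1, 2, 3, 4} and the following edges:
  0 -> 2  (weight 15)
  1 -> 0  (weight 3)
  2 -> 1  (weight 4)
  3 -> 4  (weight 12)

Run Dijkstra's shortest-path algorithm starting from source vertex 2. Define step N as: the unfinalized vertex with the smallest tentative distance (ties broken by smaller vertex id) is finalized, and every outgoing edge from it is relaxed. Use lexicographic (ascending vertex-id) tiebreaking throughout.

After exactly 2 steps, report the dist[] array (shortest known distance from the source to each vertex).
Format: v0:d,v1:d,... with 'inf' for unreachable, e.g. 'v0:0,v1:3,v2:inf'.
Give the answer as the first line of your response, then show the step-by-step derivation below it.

v0:7,v1:4,v2:0,v3:inf,v4:inf

step 1: dist = v0:inf,v1:4,v2:0,v3:inf,v4:inf
step 2: dist = v0:7,v1:4,v2:0,v3:inf,v4:inf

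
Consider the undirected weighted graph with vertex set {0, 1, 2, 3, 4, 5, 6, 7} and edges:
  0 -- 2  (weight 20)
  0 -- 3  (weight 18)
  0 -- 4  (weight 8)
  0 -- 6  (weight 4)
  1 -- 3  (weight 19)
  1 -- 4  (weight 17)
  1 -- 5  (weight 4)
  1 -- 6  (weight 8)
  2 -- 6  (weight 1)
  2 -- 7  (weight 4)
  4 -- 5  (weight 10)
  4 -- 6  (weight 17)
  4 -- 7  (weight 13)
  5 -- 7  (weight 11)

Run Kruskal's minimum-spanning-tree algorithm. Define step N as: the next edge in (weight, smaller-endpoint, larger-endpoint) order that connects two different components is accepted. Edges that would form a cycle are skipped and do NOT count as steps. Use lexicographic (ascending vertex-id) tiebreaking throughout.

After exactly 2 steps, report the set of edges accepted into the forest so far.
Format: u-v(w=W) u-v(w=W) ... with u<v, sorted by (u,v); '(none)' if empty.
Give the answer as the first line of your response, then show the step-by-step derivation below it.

0-6(w=4) 2-6(w=1)

step 1: add edge 2-6 (w=1); MST = {2-6(w=1)}
step 2: add edge 0-6 (w=4); MST = {0-6(w=4) 2-6(w=1)}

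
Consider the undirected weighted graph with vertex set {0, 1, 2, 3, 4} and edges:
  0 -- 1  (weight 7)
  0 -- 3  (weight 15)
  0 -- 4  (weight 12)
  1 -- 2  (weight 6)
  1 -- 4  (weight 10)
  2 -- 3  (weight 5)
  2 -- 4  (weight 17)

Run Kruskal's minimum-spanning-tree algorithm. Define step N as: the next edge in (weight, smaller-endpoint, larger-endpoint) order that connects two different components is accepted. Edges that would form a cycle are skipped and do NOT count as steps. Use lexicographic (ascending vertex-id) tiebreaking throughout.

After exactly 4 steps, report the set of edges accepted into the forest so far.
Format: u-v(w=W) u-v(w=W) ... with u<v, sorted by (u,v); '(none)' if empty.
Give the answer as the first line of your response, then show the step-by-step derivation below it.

0-1(w=7) 1-2(w=6) 1-4(w=10) 2-3(w=5)

step 1: add edge 2-3 (w=5); MST = {2-3(w=5)}
step 2: add edge 1-2 (w=6); MST = {1-2(w=6) 2-3(w=5)}
step 3: add edge 0-1 (w=7); MST = {0-1(w=7) 1-2(w=6) 2-3(w=5)}
step 4: add edge 1-4 (w=10); MST = {0-1(w=7) 1-2(w=6) 1-4(w=10) 2-3(w=5)}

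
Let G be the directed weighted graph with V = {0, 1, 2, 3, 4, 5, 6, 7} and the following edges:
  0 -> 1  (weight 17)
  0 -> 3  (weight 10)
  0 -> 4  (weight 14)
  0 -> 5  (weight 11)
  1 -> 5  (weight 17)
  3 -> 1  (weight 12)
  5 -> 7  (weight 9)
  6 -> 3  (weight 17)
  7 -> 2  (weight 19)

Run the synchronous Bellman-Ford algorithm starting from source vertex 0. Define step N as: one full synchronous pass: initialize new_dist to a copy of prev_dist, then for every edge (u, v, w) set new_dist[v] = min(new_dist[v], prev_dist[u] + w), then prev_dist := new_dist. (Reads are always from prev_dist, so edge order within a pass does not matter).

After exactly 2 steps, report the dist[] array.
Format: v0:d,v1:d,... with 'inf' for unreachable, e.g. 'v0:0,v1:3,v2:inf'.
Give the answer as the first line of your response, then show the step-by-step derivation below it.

v0:0,v1:17,v2:inf,v3:10,v4:14,v5:11,v6:inf,v7:20

step 1: dist = v0:0,v1:17,v2:inf,v3:10,v4:14,v5:11,v6:inf,v7:inf
step 2: dist = v0:0,v1:17,v2:inf,v3:10,v4:14,v5:11,v6:inf,v7:20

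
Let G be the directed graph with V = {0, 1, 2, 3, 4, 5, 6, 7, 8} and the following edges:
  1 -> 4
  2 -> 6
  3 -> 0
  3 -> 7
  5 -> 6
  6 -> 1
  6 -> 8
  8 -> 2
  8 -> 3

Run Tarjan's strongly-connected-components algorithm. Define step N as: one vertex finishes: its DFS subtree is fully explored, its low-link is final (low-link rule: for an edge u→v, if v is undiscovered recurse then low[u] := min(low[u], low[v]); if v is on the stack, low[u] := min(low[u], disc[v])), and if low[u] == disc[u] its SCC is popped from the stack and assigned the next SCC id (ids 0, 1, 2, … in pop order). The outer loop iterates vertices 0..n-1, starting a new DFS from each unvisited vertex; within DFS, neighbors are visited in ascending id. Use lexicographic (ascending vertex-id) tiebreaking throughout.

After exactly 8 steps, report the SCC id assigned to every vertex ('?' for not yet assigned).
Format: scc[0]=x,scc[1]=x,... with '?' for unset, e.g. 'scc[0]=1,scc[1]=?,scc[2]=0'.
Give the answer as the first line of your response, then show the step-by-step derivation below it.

scc[0]=0,scc[1]=2,scc[2]=5,scc[3]=4,scc[4]=1,scc[5]=?,scc[6]=5,scc[7]=3,scc[8]=5

step 1: low=(low[0]=0,low[1]=?,low[2]=?,low[3]=?,low[4]=?,low[5]=?,low[6]=?,low[7]=?,low[8]=?); scc=(scc[0]=0,scc[1]=?,scc[2]=?,scc[3]=?,scc[4]=?,scc[5]=?,scc[6]=?,scc[7]=?,scc[8]=?)
step 2: low=(low[0]=0,low[1]=1,low[2]=?,low[3]=?,low[4]=2,low[5]=?,low[6]=?,low[7]=?,low[8]=?); scc=(scc[0]=0,scc[1]=?,scc[2]=?,scc[3]=?,scc[4]=1,scc[5]=?,scc[6]=?,scc[7]=?,scc[8]=?)
step 3: low=(low[0]=0,low[1]=1,low[2]=?,low[3]=?,low[4]=2,low[5]=?,low[6]=?,low[7]=?,low[8]=?); scc=(scc[0]=0,scc[1]=2,scc[2]=?,scc[3]=?,scc[4]=1,scc[5]=?,scc[6]=?,scc[7]=?,scc[8]=?)
step 4: low=(low[0]=0,low[1]=1,low[2]=3,low[3]=6,low[4]=2,low[5]=?,low[6]=4,low[7]=7,low[8]=3); scc=(scc[0]=0,scc[1]=2,scc[2]=?,scc[3]=?,scc[4]=1,scc[5]=?,scc[6]=?,scc[7]=3,scc[8]=?)
step 5: low=(low[0]=0,low[1]=1,low[2]=3,low[3]=6,low[4]=2,low[5]=?,low[6]=4,low[7]=7,low[8]=3); scc=(scc[0]=0,scc[1]=2,scc[2]=?,scc[3]=4,scc[4]=1,scc[5]=?,scc[6]=?,scc[7]=3,scc[8]=?)
step 6: low=(low[0]=0,low[1]=1,low[2]=3,low[3]=6,low[4]=2,low[5]=?,low[6]=4,low[7]=7,low[8]=3); scc=(scc[0]=0,scc[1]=2,scc[2]=?,scc[3]=4,scc[4]=1,scc[5]=?,scc[6]=?,scc[7]=3,scc[8]=?)
step 7: low=(low[0]=0,low[1]=1,low[2]=3,low[3]=6,low[4]=2,low[5]=?,low[6]=3,low[7]=7,low[8]=3); scc=(scc[0]=0,scc[1]=2,scc[2]=?,scc[3]=4,scc[4]=1,scc[5]=?,scc[6]=?,scc[7]=3,scc[8]=?)
step 8: low=(low[0]=0,low[1]=1,low[2]=3,low[3]=6,low[4]=2,low[5]=?,low[6]=3,low[7]=7,low[8]=3); scc=(scc[0]=0,scc[1]=2,scc[2]=5,scc[3]=4,scc[4]=1,scc[5]=?,scc[6]=5,scc[7]=3,scc[8]=5)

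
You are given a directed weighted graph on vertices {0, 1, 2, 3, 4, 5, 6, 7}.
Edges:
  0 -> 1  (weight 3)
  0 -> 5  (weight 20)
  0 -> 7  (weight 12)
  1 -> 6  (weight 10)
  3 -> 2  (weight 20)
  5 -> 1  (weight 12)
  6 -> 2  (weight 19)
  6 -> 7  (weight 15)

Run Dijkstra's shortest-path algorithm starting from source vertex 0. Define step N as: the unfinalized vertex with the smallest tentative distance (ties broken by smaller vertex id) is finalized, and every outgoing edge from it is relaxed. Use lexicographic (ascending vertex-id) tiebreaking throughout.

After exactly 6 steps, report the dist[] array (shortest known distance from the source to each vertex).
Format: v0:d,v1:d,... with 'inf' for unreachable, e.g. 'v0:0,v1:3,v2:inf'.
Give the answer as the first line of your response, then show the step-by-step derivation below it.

v0:0,v1:3,v2:32,v3:inf,v4:inf,v5:20,v6:13,v7:12

step 1: dist = v0:0,v1:3,v2:inf,v3:inf,v4:inf,v5:20,v6:inf,v7:12
step 2: dist = v0:0,v1:3,v2:inf,v3:inf,v4:inf,v5:20,v6:13,v7:12
step 3: dist = v0:0,v1:3,v2:inf,v3:inf,v4:inf,v5:20,v6:13,v7:12
step 4: dist = v0:0,v1:3,v2:32,v3:inf,v4:inf,v5:20,v6:13,v7:12
step 5: dist = v0:0,v1:3,v2:32,v3:inf,v4:inf,v5:20,v6:13,v7:12
step 6: dist = v0:0,v1:3,v2:32,v3:inf,v4:inf,v5:20,v6:13,v7:12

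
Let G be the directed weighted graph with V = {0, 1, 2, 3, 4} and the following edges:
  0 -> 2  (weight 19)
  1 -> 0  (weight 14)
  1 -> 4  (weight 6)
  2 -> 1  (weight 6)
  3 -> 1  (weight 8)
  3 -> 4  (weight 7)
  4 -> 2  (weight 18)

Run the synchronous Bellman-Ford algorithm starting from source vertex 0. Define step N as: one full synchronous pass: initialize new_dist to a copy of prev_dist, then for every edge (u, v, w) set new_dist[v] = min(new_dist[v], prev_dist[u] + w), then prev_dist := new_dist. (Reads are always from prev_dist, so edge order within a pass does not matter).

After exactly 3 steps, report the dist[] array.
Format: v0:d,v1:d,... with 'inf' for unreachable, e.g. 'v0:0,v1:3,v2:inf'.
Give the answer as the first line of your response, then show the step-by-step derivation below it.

v0:0,v1:25,v2:19,v3:inf,v4:31

step 1: dist = v0:0,v1:inf,v2:19,v3:inf,v4:inf
step 2: dist = v0:0,v1:25,v2:19,v3:inf,v4:inf
step 3: dist = v0:0,v1:25,v2:19,v3:inf,v4:31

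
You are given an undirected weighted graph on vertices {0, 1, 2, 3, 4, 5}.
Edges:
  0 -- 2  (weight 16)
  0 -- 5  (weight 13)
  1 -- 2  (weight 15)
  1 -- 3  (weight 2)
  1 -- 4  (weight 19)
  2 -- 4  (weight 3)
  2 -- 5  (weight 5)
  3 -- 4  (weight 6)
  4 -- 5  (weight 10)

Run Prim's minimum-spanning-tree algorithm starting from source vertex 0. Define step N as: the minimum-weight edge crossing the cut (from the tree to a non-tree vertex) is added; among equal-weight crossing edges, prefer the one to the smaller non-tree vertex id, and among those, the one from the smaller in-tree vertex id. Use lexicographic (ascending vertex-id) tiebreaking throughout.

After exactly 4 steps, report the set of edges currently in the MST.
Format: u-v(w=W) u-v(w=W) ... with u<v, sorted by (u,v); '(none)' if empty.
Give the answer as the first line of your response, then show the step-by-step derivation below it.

0-5(w=13) 2-4(w=3) 2-5(w=5) 3-4(w=6)

step 1: add edge 0-5 (w=13); MST = {0-5(w=13)}
step 2: add edge 2-5 (w=5); MST = {0-5(w=13) 2-5(w=5)}
step 3: add edge 2-4 (w=3); MST = {0-5(w=13) 2-4(w=3) 2-5(w=5)}
step 4: add edge 3-4 (w=6); MST = {0-5(w=13) 2-4(w=3) 2-5(w=5) 3-4(w=6)}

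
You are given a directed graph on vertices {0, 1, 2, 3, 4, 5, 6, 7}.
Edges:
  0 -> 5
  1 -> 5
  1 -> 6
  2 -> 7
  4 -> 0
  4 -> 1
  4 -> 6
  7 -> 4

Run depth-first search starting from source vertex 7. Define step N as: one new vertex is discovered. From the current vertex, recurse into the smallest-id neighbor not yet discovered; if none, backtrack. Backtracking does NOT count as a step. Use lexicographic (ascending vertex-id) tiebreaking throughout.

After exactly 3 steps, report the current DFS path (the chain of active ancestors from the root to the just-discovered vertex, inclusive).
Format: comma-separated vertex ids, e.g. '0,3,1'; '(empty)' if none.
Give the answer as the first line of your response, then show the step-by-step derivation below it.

7,4,0

step 1: discover 7; path=7; order=7
step 2: discover 4; path=7>4; order=7,4
step 3: discover 0; path=7>4>0; order=7,4,0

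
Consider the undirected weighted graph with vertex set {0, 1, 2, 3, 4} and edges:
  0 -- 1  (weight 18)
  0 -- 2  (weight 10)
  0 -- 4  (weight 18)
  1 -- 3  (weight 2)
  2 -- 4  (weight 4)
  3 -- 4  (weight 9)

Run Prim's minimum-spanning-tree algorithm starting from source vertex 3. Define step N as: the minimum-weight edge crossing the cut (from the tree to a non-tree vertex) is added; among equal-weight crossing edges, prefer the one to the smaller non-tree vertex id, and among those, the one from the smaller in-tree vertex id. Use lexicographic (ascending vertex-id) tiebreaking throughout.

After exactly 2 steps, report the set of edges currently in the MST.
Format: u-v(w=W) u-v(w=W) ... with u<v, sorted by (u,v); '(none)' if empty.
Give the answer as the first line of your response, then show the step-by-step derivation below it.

1-3(w=2) 3-4(w=9)

step 1: add edge 1-3 (w=2); MST = {1-3(w=2)}
step 2: add edge 3-4 (w=9); MST = {1-3(w=2) 3-4(w=9)}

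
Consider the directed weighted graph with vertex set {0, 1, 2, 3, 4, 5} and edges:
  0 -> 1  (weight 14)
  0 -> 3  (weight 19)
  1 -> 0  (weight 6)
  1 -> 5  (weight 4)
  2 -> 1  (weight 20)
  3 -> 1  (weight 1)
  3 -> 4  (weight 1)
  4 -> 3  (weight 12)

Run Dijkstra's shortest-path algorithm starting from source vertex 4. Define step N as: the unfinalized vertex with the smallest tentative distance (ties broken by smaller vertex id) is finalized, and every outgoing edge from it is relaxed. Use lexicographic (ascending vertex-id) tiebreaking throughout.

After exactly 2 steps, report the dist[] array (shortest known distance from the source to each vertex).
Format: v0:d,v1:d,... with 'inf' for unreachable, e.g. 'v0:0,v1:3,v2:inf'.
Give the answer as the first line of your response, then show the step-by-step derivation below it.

v0:inf,v1:13,v2:inf,v3:12,v4:0,v5:inf

step 1: dist = v0:inf,v1:inf,v2:inf,v3:12,v4:0,v5:inf
step 2: dist = v0:inf,v1:13,v2:inf,v3:12,v4:0,v5:inf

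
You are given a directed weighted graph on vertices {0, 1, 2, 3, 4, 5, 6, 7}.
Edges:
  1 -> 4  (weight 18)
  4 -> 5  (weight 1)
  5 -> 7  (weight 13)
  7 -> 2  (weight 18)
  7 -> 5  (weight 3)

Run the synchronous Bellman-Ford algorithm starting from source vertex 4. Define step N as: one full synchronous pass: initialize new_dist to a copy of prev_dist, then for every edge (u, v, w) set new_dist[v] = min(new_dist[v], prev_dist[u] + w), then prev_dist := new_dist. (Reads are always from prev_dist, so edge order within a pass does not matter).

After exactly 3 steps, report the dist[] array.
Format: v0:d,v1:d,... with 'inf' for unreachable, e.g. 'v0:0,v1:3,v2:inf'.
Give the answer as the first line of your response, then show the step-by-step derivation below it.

v0:inf,v1:inf,v2:32,v3:inf,v4:0,v5:1,v6:inf,v7:14

step 1: dist = v0:inf,v1:inf,v2:inf,v3:inf,v4:0,v5:1,v6:inf,v7:inf
step 2: dist = v0:inf,v1:inf,v2:inf,v3:inf,v4:0,v5:1,v6:inf,v7:14
step 3: dist = v0:inf,v1:inf,v2:32,v3:inf,v4:0,v5:1,v6:inf,v7:14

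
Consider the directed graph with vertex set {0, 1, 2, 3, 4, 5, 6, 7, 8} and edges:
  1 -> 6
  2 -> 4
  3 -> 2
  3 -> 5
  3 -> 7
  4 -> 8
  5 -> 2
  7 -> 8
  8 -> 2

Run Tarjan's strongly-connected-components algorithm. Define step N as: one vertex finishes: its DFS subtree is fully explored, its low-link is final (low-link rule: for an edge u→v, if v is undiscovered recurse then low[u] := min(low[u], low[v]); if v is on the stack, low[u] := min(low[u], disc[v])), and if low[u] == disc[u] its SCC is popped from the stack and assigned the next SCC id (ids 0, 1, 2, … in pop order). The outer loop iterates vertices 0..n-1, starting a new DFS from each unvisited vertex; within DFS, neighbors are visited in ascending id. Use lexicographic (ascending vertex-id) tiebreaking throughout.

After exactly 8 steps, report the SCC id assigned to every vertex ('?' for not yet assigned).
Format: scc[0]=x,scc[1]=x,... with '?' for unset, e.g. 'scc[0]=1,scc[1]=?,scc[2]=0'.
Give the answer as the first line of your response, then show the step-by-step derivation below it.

scc[0]=0,scc[1]=2,scc[2]=3,scc[3]=?,scc[4]=3,scc[5]=4,scc[6]=1,scc[7]=5,scc[8]=3

step 1: low=(low[0]=0,low[1]=?,low[2]=?,low[3]=?,low[4]=?,low[5]=?,low[6]=?,low[7]=?,low[8]=?); scc=(scc[0]=0,scc[1]=?,scc[2]=?,scc[3]=?,scc[4]=?,scc[5]=?,scc[6]=?,scc[7]=?,scc[8]=?)
step 2: low=(low[0]=0,low[1]=1,low[2]=?,low[3]=?,low[4]=?,low[5]=?,low[6]=2,low[7]=?,low[8]=?); scc=(scc[0]=0,scc[1]=?,scc[2]=?,scc[3]=?,scc[4]=?,scc[5]=?,scc[6]=1,scc[7]=?,scc[8]=?)
step 3: low=(low[0]=0,low[1]=1,low[2]=?,low[3]=?,low[4]=?,low[5]=?,low[6]=2,low[7]=?,low[8]=?); scc=(scc[0]=0,scc[1]=2,scc[2]=?,scc[3]=?,scc[4]=?,scc[5]=?,scc[6]=1,scc[7]=?,scc[8]=?)
step 4: low=(low[0]=0,low[1]=1,low[2]=3,low[3]=?,low[4]=4,low[5]=?,low[6]=2,low[7]=?,low[8]=3); scc=(scc[0]=0,scc[1]=2,scc[2]=?,scc[3]=?,scc[4]=?,scc[5]=?,scc[6]=1,scc[7]=?,scc[8]=?)
step 5: low=(low[0]=0,low[1]=1,low[2]=3,low[3]=?,low[4]=3,low[5]=?,low[6]=2,low[7]=?,low[8]=3); scc=(scc[0]=0,scc[1]=2,scc[2]=?,scc[3]=?,scc[4]=?,scc[5]=?,scc[6]=1,scc[7]=?,scc[8]=?)
step 6: low=(low[0]=0,low[1]=1,low[2]=3,low[3]=?,low[4]=3,low[5]=?,low[6]=2,low[7]=?,low[8]=3); scc=(scc[0]=0,scc[1]=2,scc[2]=3,scc[3]=?,scc[4]=3,scc[5]=?,scc[6]=1,scc[7]=?,scc[8]=3)
step 7: low=(low[0]=0,low[1]=1,low[2]=3,low[3]=6,low[4]=3,low[5]=7,low[6]=2,low[7]=?,low[8]=3); scc=(scc[0]=0,scc[1]=2,scc[2]=3,scc[3]=?,scc[4]=3,scc[5]=4,scc[6]=1,scc[7]=?,scc[8]=3)
step 8: low=(low[0]=0,low[1]=1,low[2]=3,low[3]=6,low[4]=3,low[5]=7,low[6]=2,low[7]=8,low[8]=3); scc=(scc[0]=0,scc[1]=2,scc[2]=3,scc[3]=?,scc[4]=3,scc[5]=4,scc[6]=1,scc[7]=5,scc[8]=3)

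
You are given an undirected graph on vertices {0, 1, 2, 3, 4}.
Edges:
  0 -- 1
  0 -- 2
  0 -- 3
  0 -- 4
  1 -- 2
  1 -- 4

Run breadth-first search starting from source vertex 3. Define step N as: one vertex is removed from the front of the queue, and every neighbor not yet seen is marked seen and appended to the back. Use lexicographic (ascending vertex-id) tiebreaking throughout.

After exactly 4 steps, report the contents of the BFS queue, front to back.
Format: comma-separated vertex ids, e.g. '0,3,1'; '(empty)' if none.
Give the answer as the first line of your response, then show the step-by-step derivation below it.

4

step 1: dequeue 3; queue=[0]; order=3
step 2: dequeue 0; queue=[1,2,4]; order=3,0
step 3: dequeue 1; queue=[2,4]; order=3,0,1
step 4: dequeue 2; queue=[4]; order=3,0,1,2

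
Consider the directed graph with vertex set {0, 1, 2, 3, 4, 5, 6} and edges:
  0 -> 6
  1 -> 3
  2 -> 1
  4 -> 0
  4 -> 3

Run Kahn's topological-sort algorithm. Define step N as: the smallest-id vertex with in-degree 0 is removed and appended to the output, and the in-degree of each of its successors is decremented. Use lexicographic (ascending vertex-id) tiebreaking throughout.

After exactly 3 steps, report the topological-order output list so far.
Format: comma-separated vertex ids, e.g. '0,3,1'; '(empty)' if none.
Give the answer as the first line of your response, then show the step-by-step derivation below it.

2,1,4

step 1: output 2; order=[2]; indeg=(1,0,0,2,0,0,1)
step 2: output 1; order=[2,1]; indeg=(1,0,0,1,0,0,1)
step 3: output 4; order=[2,1,4]; indeg=(0,0,0,0,0,0,1)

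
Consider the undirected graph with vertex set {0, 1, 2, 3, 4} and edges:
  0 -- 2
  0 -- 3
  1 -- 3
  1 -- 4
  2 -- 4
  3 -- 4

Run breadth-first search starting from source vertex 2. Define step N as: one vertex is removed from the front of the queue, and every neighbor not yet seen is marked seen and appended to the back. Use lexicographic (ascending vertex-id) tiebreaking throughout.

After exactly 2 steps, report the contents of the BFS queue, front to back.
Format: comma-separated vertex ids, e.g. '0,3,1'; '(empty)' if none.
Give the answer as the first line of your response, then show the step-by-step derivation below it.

4,3

step 1: dequeue 2; queue=[0,4]; order=2
step 2: dequeue 0; queue=[4,3]; order=2,0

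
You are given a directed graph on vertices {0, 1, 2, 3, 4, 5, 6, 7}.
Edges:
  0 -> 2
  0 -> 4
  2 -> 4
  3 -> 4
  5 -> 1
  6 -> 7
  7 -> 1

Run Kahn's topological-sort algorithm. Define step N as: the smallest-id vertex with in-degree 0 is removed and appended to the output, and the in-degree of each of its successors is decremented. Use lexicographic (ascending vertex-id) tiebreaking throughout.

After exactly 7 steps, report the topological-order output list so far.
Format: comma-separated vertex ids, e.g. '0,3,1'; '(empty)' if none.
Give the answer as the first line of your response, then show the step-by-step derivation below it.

0,2,3,4,5,6,7

step 1: output 0; order=[0]; indeg=(0,2,0,0,2,0,0,1)
step 2: output 2; order=[0,2]; indeg=(0,2,0,0,1,0,0,1)
step 3: output 3; order=[0,2,3]; indeg=(0,2,0,0,0,0,0,1)
step 4: output 4; order=[0,2,3,4]; indeg=(0,2,0,0,0,0,0,1)
step 5: output 5; order=[0,2,3,4,5]; indeg=(0,1,0,0,0,0,0,1)
step 6: output 6; order=[0,2,3,4,5,6]; indeg=(0,1,0,0,0,0,0,0)
step 7: output 7; order=[0,2,3,4,5,6,7]; indeg=(0,0,0,0,0,0,0,0)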